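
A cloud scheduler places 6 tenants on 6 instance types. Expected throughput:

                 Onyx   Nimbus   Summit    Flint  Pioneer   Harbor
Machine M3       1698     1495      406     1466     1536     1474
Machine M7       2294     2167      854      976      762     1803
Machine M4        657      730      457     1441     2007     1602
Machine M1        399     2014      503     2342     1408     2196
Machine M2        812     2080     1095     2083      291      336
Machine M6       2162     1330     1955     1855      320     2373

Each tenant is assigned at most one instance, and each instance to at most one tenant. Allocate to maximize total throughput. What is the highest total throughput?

Maximum total: 12152 ops/s

Optimal: Onyx→Machine M7 (2294 ops/s), Nimbus→Machine M2 (2080 ops/s), Summit→Machine M6 (1955 ops/s), Flint→Machine M1 (2342 ops/s), Pioneer→Machine M4 (2007 ops/s), Harbor→Machine M3 (1474 ops/s) — total 2294+2080+1955+2342+2007+1474 = 12152 ops/s.
Max-entry greedy (repeatedly take the single best remaining cell) gives 11502 ops/s, worse by 650.
Next-best assignment: Onyx→Machine M3, Nimbus→Machine M7, Summit→Machine M6, Flint→Machine M2, Pioneer→Machine M4, Harbor→Machine M1 = 12106 ops/s.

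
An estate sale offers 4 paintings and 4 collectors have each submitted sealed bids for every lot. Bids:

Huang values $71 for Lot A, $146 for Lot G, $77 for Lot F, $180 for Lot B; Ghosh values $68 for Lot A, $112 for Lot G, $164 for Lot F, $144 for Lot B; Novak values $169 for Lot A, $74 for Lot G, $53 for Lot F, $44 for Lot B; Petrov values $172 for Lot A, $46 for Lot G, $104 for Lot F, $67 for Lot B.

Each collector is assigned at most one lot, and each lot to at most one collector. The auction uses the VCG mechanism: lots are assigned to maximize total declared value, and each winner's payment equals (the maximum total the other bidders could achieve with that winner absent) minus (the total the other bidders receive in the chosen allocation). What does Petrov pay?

Petrov pays $95.

Efficient allocation: Huang→Lot B ($180), Ghosh→Lot F ($164), Novak→Lot G ($74), Petrov→Lot A ($172); total welfare W = $590.
Petrov receives Lot A at value $172, so the others get W − 172 = $418.
Without Petrov: best allocation of the remaining 3 bidders over all 4 lots is Huang→Lot B ($180), Ghosh→Lot F ($164), Novak→Lot A ($169), total $513.
VCG payment = (others' best without Petrov) − (others' welfare with Petrov) = 513 − 418 = $95.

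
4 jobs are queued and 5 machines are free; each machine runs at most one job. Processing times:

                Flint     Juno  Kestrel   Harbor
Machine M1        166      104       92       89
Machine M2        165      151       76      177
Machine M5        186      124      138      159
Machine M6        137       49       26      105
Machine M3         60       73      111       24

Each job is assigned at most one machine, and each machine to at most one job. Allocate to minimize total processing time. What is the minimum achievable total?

Treat this as an assignment problem: match each job to one machine.
Optimal: Flint→Machine M3 (60 min), Juno→Machine M6 (49 min), Kestrel→Machine M2 (76 min), Harbor→Machine M1 (89 min) — total 60+49+76+89 = 274 min.
Min-entry greedy (repeatedly take the single cheapest remaining cell) gives 319 min, worse by 45.
Next-best assignment: Flint→Machine M3, Juno→Machine M5, Kestrel→Machine M6, Harbor→Machine M1 = 299 min.
Swapping Kestrel↔Flint (Kestrel→Machine M3 111 min, Flint→Machine M2 165 min) adds 140.
No other one-to-one assignment undercuts 274 min.

Min total: 274 min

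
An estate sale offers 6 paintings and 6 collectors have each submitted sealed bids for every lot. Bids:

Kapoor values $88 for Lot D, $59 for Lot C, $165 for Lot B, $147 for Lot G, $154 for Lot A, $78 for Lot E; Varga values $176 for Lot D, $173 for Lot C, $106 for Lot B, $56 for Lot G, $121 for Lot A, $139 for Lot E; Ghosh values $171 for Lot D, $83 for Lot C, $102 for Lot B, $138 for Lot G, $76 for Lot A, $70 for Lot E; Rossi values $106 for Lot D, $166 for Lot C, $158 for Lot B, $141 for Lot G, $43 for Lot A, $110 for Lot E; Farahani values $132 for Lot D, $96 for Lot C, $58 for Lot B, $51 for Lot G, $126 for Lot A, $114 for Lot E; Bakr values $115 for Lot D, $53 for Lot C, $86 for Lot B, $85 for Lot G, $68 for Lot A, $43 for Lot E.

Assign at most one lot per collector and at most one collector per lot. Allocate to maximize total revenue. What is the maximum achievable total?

Optimal: Kapoor→Lot A ($154), Varga→Lot C ($173), Ghosh→Lot D ($171), Rossi→Lot B ($158), Farahani→Lot E ($114), Bakr→Lot G ($85) — total 154+173+171+158+114+85 = $855.

Max total: $855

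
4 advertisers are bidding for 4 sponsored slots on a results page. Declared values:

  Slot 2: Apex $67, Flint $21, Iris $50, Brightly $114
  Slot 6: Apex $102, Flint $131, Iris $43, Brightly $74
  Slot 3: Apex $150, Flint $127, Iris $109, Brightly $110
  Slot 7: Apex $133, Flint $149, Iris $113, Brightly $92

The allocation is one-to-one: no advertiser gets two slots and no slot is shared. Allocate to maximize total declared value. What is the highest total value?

Maximum total: $508

Optimal: Apex→Slot 3 ($150), Flint→Slot 6 ($131), Iris→Slot 7 ($113), Brightly→Slot 2 ($114) — total 150+131+113+114 = $508.
Row-greedy (each advertiser in turn takes its best remaining slot) gives $423, worse by 85.
Swapping Apex↔Brightly (Apex→Slot 2 $67, Brightly→Slot 3 $110) loses 87.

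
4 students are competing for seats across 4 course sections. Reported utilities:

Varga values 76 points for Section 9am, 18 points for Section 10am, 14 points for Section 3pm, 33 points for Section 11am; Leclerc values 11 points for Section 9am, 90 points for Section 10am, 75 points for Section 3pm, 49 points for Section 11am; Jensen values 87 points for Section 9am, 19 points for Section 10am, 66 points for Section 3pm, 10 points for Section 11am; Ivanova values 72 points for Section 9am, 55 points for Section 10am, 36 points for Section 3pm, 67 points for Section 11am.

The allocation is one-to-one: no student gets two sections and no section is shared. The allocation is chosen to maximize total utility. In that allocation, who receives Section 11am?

Optimal: Varga→Section 9am (76 points), Leclerc→Section 10am (90 points), Jensen→Section 3pm (66 points), Ivanova→Section 11am (67 points) — total 76+90+66+67 = 299 points.
Column-greedy (each section in turn goes to its best remaining student) gives 246 points, worse by 53.
Swapping Ivanova↔Jensen (Ivanova→Section 3pm 36 points, Jensen→Section 11am 10 points) loses 87.
No other one-to-one assignment exceeds 299 points.
Ivanova's own top section is Section 9am (72 points), but forcing Ivanova→Section 9am and reassigning the rest optimally gives only 261 points — worse by 38.

Ivanova receives Section 11am.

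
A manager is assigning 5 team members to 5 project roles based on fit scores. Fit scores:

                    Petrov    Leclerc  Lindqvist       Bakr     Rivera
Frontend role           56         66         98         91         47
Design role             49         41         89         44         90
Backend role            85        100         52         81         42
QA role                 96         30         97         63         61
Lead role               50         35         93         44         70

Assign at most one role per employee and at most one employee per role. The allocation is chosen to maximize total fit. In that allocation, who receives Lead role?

Lindqvist receives Lead role.

This is the linear assignment problem.
Optimal: Petrov→QA role (96 pts), Leclerc→Backend role (100 pts), Lindqvist→Lead role (93 pts), Bakr→Frontend role (91 pts), Rivera→Design role (90 pts) — total 96+100+93+91+90 = 470 pts.
Max-entry greedy (repeatedly take the single best remaining cell) gives 428 pts, worse by 42.
Every other assignment is strictly worse.
Lindqvist's own top role is Frontend role (98 pts), but forcing Lindqvist→Frontend role and reassigning the rest optimally gives only 428 pts — worse by 42.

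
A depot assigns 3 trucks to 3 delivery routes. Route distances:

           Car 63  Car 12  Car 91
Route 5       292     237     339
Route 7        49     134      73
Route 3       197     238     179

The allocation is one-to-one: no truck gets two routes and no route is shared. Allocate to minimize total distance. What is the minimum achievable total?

Min total: 465 km

Optimal: Car 63→Route 7 (49 km), Car 12→Route 5 (237 km), Car 91→Route 3 (179 km) — total 49+237+179 = 465 km.
Swapping Car 12↔Car 91 (Car 12→Route 3 238 km, Car 91→Route 5 339 km) adds 161.
Every other assignment is strictly worse.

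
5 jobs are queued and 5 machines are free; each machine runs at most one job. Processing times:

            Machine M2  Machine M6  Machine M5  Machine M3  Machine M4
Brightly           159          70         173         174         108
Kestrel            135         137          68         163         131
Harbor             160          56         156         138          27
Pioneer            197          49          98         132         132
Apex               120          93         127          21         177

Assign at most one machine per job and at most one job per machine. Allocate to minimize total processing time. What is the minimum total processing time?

Optimal: Brightly→Machine M2 (159 min), Kestrel→Machine M5 (68 min), Harbor→Machine M4 (27 min), Pioneer→Machine M6 (49 min), Apex→Machine M3 (21 min) — total 159+68+27+49+21 = 324 min.
Row-greedy (each job in turn takes its cheapest remaining machine) gives 417 min, worse by 93.

Min total: 324 min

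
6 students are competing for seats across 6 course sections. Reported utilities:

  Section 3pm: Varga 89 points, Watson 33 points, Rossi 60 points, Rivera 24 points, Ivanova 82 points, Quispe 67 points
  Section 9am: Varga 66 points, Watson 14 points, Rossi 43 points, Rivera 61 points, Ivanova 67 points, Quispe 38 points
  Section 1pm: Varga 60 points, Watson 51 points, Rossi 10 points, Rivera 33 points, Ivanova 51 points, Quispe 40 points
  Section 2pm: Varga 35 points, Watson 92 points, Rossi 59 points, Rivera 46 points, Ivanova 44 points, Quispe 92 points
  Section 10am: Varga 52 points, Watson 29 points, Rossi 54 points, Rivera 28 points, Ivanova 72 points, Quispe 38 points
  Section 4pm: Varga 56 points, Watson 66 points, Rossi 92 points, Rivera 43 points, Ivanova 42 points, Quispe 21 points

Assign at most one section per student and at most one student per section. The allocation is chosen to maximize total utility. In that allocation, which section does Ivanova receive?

Ivanova receives Section 10am.

Optimal: Varga→Section 3pm (89 points), Watson→Section 1pm (51 points), Rossi→Section 4pm (92 points), Rivera→Section 9am (61 points), Ivanova→Section 10am (72 points), Quispe→Section 2pm (92 points) — total 89+51+92+61+72+92 = 457 points.
Row-greedy (each student in turn takes its best remaining section) gives 446 points, worse by 11.
Next-best assignment: Varga→Section 3pm, Watson→Section 2pm, Rossi→Section 4pm, Rivera→Section 9am, Ivanova→Section 10am, Quispe→Section 1pm = 446 points.
No other one-to-one assignment exceeds 457 points.
Ivanova's own top section is Section 3pm (82 points), but forcing Ivanova→Section 3pm and reassigning the rest optimally gives only 430 points — worse by 27.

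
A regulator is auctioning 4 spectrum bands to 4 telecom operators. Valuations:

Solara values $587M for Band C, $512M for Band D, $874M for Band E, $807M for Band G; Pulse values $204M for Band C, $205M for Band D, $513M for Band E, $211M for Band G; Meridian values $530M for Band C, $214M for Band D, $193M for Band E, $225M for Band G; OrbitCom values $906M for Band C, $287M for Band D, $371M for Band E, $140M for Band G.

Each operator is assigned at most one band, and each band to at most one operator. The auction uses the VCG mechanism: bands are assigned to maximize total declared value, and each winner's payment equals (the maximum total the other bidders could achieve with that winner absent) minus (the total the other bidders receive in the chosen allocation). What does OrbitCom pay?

Efficient allocation: Solara→Band G ($807M), Pulse→Band E ($513M), Meridian→Band D ($214M), OrbitCom→Band C ($906M); total welfare W = $2440M.
OrbitCom receives Band C at value $906M, so the others get W − 906 = $1534M.
Without OrbitCom: best allocation of the remaining 3 bidders over all 4 bands is Solara→Band G ($807M), Pulse→Band E ($513M), Meridian→Band C ($530M), total $1850M.
VCG payment = (others' best without OrbitCom) − (others' welfare with OrbitCom) = 1850 − 1534 = $316M.

OrbitCom pays $316M.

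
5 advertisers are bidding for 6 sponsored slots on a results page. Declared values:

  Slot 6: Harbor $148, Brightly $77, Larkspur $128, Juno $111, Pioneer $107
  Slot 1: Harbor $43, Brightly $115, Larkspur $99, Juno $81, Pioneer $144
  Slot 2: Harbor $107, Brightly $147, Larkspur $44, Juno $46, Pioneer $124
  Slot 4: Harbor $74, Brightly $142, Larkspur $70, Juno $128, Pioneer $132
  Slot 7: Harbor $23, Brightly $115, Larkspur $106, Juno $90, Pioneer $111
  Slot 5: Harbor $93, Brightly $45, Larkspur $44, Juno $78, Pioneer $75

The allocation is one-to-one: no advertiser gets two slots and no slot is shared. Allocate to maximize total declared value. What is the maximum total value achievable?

Maximum total: $673

Optimal: Harbor→Slot 6 ($148), Brightly→Slot 2 ($147), Larkspur→Slot 7 ($106), Juno→Slot 4 ($128), Pioneer→Slot 1 ($144) — total 148+147+106+128+144 = $673.
Next-best assignment: Harbor→Slot 5, Brightly→Slot 2, Larkspur→Slot 6, Juno→Slot 4, Pioneer→Slot 1 = $640.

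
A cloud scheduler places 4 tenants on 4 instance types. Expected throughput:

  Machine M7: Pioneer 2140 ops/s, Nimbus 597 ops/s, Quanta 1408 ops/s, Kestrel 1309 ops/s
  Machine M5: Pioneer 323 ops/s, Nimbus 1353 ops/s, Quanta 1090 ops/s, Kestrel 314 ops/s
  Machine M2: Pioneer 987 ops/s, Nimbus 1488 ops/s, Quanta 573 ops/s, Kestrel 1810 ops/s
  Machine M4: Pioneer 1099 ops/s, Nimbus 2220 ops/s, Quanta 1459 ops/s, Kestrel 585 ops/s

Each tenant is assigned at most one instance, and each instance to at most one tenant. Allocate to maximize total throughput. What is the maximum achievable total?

Optimal: Pioneer→Machine M7 (2140 ops/s), Nimbus→Machine M4 (2220 ops/s), Quanta→Machine M5 (1090 ops/s), Kestrel→Machine M2 (1810 ops/s) — total 2140+2220+1090+1810 = 7260 ops/s.
Column-greedy (each instance in turn goes to its best remaining tenant) gives 6762 ops/s, worse by 498.
Next-best assignment: Pioneer→Machine M7, Nimbus→Machine M5, Quanta→Machine M4, Kestrel→Machine M2 = 6762 ops/s.
Swapping Kestrel↔Pioneer (Kestrel→Machine M7 1309 ops/s, Pioneer→Machine M2 987 ops/s) loses 1654.
Checked against all permutations: 7260 ops/s is optimal.

Maximum total: 7260 ops/s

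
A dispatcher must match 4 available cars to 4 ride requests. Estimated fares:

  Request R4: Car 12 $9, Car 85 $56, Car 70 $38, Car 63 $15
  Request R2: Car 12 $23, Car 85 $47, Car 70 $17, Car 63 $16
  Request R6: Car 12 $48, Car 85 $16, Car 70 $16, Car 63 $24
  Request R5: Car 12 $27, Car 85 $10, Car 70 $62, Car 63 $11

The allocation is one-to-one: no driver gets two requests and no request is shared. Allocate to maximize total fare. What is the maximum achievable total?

Optimal: Car 12→Request R6 ($48), Car 85→Request R4 ($56), Car 70→Request R5 ($62), Car 63→Request R2 ($16) — total 48+56+62+16 = $182.
Column-greedy (each request in turn goes to its best remaining driver) gives $165, worse by 17.
Next-best assignment: Car 12→Request R6, Car 85→Request R2, Car 70→Request R5, Car 63→Request R4 = $172.
Swapping Car 12↔Car 70 (Car 12→Request R5 $27, Car 70→Request R6 $16) loses 67.

Max total: $182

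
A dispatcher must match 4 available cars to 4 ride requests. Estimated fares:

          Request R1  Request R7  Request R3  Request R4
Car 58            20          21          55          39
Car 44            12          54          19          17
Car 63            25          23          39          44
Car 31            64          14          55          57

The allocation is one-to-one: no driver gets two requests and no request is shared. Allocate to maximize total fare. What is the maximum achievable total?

Max total: $217

Optimal: Car 58→Request R3 ($55), Car 44→Request R7 ($54), Car 63→Request R4 ($44), Car 31→Request R1 ($64) — total 55+54+44+64 = $217.
Next-best assignment: Car 58→Request R4, Car 44→Request R7, Car 63→Request R3, Car 31→Request R1 = $196.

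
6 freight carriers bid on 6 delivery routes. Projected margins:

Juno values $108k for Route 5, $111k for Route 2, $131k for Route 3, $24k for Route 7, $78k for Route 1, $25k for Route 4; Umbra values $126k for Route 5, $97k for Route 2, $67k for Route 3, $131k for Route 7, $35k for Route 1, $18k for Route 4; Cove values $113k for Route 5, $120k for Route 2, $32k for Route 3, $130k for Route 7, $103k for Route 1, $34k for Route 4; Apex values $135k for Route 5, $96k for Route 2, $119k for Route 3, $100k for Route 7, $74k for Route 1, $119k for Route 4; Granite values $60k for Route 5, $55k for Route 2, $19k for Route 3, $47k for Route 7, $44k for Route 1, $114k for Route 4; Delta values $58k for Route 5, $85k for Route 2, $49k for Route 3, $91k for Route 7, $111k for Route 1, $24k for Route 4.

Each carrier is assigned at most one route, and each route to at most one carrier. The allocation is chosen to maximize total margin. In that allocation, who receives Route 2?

Optimal: Juno→Route 3 ($131k), Umbra→Route 7 ($131k), Cove→Route 2 ($120k), Apex→Route 5 ($135k), Granite→Route 4 ($114k), Delta→Route 1 ($111k) — total 131+131+120+135+114+111 = $742k.
Checked against all permutations: $742k is optimal.
Cove's own top route is Route 7 ($130k), but forcing Cove→Route 7 and reassigning the rest optimally gives only $718k — worse by 24.

Cove receives Route 2.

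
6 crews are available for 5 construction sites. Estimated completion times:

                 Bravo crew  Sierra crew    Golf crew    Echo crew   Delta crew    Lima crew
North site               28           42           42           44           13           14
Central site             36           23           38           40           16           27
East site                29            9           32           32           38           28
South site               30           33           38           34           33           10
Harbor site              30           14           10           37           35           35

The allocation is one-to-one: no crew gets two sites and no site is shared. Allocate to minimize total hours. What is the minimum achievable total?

Optimal: Bravo crew→North site (28 hours), Delta crew→Central site (16 hours), Sierra crew→East site (9 hours), Lima crew→South site (10 hours), Golf crew→Harbor site (10 hours) — total 28+16+9+10+10 = 73 hours.

Minimum total: 73 hours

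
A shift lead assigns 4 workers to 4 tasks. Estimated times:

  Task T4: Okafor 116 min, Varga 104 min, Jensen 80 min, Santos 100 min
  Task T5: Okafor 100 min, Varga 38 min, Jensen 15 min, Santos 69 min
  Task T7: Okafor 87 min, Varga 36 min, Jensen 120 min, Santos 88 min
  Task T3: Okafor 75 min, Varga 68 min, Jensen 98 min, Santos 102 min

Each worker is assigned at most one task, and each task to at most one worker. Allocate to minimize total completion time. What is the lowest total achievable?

This is a one-to-one assignment (minimum-cost bipartite matching).
Optimal: Okafor→Task T3 (75 min), Varga→Task T7 (36 min), Jensen→Task T5 (15 min), Santos→Task T4 (100 min) — total 75+36+15+100 = 226 min.
Column-greedy (each task in turn goes to its cheapest remaining worker) gives 307 min, worse by 81.
Next-best assignment: Okafor→Task T3, Varga→Task T7, Jensen→Task T4, Santos→Task T5 = 260 min.

Min total: 226 min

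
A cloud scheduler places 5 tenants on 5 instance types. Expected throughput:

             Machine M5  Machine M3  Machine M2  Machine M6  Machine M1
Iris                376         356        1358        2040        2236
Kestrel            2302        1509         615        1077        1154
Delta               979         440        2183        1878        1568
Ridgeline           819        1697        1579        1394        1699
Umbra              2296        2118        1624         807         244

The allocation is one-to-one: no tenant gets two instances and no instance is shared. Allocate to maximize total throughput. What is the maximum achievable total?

Maximum total: 10342 ops/s

Optimal: Iris→Machine M6 (2040 ops/s), Kestrel→Machine M5 (2302 ops/s), Delta→Machine M2 (2183 ops/s), Ridgeline→Machine M1 (1699 ops/s), Umbra→Machine M3 (2118 ops/s) — total 2040+2302+2183+1699+2118 = 10342 ops/s.
Row-greedy (each tenant in turn takes its best remaining instance) gives 9225 ops/s, worse by 1117.
Next-best assignment: Iris→Machine M1, Kestrel→Machine M5, Delta→Machine M2, Ridgeline→Machine M6, Umbra→Machine M3 = 10233 ops/s.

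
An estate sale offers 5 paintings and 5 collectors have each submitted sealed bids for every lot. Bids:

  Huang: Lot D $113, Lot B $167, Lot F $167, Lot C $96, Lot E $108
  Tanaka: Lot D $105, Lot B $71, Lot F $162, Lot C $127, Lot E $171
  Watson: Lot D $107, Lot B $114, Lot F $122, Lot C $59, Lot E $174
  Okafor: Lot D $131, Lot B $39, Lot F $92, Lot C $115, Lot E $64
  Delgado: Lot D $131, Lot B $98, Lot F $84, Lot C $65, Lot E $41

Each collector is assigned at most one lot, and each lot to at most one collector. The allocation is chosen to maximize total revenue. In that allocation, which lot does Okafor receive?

Optimal: Huang→Lot B ($167), Tanaka→Lot F ($162), Watson→Lot E ($174), Okafor→Lot C ($115), Delgado→Lot D ($131) — total 167+162+174+115+131 = $749.
Row-greedy (each collector in turn takes its best remaining lot) gives $656, worse by 93.
Next-best assignment: Huang→Lot B, Tanaka→Lot E, Watson→Lot F, Okafor→Lot C, Delgado→Lot D = $706.
Every other assignment is strictly worse.
Okafor's own top lot is Lot D ($131), but forcing Okafor→Lot D and reassigning the rest optimally gives only $699 — worse by 50.

Okafor receives Lot C.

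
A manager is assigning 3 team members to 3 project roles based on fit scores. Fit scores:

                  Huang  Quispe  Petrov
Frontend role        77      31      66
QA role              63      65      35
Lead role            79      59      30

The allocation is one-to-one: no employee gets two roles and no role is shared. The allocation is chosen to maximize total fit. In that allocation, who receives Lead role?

Huang receives Lead role.

This is the linear assignment problem.
Optimal: Huang→Lead role (79 pts), Quispe→QA role (65 pts), Petrov→Frontend role (66 pts) — total 79+65+66 = 210 pts.
Column-greedy (each role in turn goes to its best remaining employee) gives 172 pts, worse by 38.
Next-best assignment: Huang→QA role, Quispe→Lead role, Petrov→Frontend role = 188 pts.
Swapping Quispe↔Petrov (Quispe→Frontend role 31 pts, Petrov→QA role 35 pts) loses 65.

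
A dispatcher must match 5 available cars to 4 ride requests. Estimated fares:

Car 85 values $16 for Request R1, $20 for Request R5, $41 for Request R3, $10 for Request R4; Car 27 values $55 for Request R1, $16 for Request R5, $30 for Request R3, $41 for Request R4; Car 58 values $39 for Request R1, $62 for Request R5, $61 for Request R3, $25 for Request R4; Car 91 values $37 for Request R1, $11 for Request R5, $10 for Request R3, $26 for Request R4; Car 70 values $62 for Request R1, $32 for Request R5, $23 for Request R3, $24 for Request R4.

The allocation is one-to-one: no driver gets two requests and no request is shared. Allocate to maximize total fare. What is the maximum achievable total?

Treat this as an assignment problem: match each driver to one request.
Optimal: Car 70→Request R1 ($62), Car 58→Request R5 ($62), Car 85→Request R3 ($41), Car 27→Request R4 ($41) — total 62+62+41+41 = $206.
Row-greedy (each driver in turn takes its best remaining request) gives $184, worse by 22.

Maximum total: $206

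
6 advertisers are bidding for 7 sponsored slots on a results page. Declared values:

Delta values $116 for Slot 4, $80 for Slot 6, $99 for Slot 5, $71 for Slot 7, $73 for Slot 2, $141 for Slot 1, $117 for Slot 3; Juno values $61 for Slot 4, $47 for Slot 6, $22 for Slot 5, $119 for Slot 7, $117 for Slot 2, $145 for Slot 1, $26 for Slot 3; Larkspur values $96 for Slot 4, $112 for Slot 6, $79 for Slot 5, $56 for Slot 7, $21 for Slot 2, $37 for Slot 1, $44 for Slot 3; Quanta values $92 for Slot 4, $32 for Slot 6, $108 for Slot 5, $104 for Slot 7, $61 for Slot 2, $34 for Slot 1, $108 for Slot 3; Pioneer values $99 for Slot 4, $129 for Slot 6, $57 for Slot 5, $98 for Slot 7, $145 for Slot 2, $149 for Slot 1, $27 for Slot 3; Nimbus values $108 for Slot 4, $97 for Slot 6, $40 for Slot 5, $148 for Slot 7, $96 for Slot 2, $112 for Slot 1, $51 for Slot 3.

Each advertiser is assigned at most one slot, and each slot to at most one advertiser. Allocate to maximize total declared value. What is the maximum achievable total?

Max total: $775

This is a one-to-one assignment (maximum-weight bipartite matching).
Optimal: Delta→Slot 3 ($117), Juno→Slot 1 ($145), Larkspur→Slot 6 ($112), Quanta→Slot 5 ($108), Pioneer→Slot 2 ($145), Nimbus→Slot 7 ($148) — total 117+145+112+108+145+148 = $775.
Row-greedy (each advertiser in turn takes its best remaining slot) gives $733, worse by 42.
Next-best assignment: Delta→Slot 4, Juno→Slot 1, Larkspur→Slot 6, Quanta→Slot 5, Pioneer→Slot 2, Nimbus→Slot 7 = $774.
No other one-to-one assignment exceeds $775.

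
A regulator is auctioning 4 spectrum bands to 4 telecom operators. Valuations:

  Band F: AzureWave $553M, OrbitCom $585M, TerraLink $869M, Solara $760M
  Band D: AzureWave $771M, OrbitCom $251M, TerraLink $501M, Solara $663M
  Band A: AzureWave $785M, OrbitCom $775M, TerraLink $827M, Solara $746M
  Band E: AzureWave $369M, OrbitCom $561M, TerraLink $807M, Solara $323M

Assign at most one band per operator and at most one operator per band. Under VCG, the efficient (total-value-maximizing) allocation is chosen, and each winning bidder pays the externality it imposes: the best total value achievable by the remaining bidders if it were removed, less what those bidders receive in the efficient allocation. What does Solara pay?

Solara pays $62M.

Efficient allocation: AzureWave→Band D ($771M), OrbitCom→Band A ($775M), TerraLink→Band E ($807M), Solara→Band F ($760M); total welfare W = $3113M.
Solara receives Band F at value $760M, so the others get W − 760 = $2353M.
Without Solara: best allocation of the remaining 3 bidders over all 4 bands is AzureWave→Band D ($771M), OrbitCom→Band A ($775M), TerraLink→Band F ($869M), total $2415M.
VCG payment = (others' best without Solara) − (others' welfare with Solara) = 2415 − 2353 = $62M.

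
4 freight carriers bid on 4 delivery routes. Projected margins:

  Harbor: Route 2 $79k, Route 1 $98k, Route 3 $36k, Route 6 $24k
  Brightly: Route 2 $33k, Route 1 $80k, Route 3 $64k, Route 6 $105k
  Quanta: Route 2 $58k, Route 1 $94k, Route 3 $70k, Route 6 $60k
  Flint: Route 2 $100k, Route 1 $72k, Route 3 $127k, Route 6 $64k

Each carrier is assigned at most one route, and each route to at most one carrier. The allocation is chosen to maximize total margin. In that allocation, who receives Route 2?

Optimal: Harbor→Route 2 ($79k), Brightly→Route 6 ($105k), Quanta→Route 1 ($94k), Flint→Route 3 ($127k) — total 79+105+94+127 = $405k.
Max-entry greedy (repeatedly take the single best remaining cell) gives $388k, worse by 17.
Harbor's own top route is Route 1 ($98k), but forcing Harbor→Route 1 and reassigning the rest optimally gives only $388k — worse by 17.

Harbor receives Route 2.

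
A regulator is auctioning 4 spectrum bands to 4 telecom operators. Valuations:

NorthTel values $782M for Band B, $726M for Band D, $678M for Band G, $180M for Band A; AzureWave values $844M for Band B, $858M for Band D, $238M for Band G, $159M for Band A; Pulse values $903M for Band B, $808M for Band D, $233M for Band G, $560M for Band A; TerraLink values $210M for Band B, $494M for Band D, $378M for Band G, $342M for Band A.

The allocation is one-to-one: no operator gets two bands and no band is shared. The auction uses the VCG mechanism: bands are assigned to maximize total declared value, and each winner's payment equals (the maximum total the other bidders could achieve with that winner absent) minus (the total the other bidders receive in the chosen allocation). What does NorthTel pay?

Efficient allocation: NorthTel→Band G ($678M), AzureWave→Band D ($858M), Pulse→Band B ($903M), TerraLink→Band A ($342M); total welfare W = $2781M.
NorthTel receives Band G at value $678M, so the others get W − 678 = $2103M.
Without NorthTel: best allocation of the remaining 3 bidders over all 4 bands is AzureWave→Band D ($858M), Pulse→Band B ($903M), TerraLink→Band G ($378M), total $2139M.
VCG payment = (others' best without NorthTel) − (others' welfare with NorthTel) = 2139 − 2103 = $36M.

NorthTel pays $36M.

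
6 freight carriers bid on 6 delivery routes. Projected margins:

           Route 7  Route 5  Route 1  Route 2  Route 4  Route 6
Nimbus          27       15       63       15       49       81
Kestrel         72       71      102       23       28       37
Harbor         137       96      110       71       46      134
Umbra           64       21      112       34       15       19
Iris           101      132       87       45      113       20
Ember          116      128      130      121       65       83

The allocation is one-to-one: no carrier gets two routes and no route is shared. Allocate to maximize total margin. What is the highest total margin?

Optimal: Nimbus→Route 6 ($81k), Kestrel→Route 5 ($71k), Harbor→Route 7 ($137k), Umbra→Route 1 ($112k), Iris→Route 4 ($113k), Ember→Route 2 ($121k) — total 81+71+137+112+113+121 = $635k.
Column-greedy (each route in turn goes to its best remaining carrier) gives $519k, worse by 116.
Every other assignment is strictly worse.

Maximum total: $635k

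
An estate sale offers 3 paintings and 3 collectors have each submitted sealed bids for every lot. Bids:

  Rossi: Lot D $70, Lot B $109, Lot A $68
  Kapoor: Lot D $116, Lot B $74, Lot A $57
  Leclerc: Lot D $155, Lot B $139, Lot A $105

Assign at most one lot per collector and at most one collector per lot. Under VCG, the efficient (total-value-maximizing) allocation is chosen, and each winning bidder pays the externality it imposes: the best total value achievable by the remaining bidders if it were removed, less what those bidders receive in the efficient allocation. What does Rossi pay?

Efficient allocation: Rossi→Lot B ($109), Kapoor→Lot D ($116), Leclerc→Lot A ($105); total welfare W = $330.
Rossi receives Lot B at value $109, so the others get W − 109 = $221.
Without Rossi: best allocation of the remaining 2 bidders over all 3 lots is Kapoor→Lot D ($116), Leclerc→Lot B ($139), total $255.
VCG payment = (others' best without Rossi) − (others' welfare with Rossi) = 255 − 221 = $34.

Rossi pays $34.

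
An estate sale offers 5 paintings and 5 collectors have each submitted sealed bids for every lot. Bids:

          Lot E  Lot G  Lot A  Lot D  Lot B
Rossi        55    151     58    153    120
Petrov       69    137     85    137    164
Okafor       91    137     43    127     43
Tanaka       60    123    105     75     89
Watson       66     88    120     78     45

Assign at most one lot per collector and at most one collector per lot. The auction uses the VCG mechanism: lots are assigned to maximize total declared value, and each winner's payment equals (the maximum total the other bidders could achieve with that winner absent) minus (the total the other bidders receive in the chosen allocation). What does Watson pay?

Watson pays $28.

Efficient allocation: Rossi→Lot D ($153), Petrov→Lot B ($164), Okafor→Lot E ($91), Tanaka→Lot G ($123), Watson→Lot A ($120); total welfare W = $651.
Watson receives Lot A at value $120, so the others get W − 120 = $531.
Without Watson: best allocation of the remaining 4 bidders over all 5 lots is Rossi→Lot D ($153), Petrov→Lot B ($164), Okafor→Lot G ($137), Tanaka→Lot A ($105), total $559.
VCG payment = (others' best without Watson) − (others' welfare with Watson) = 559 − 531 = $28.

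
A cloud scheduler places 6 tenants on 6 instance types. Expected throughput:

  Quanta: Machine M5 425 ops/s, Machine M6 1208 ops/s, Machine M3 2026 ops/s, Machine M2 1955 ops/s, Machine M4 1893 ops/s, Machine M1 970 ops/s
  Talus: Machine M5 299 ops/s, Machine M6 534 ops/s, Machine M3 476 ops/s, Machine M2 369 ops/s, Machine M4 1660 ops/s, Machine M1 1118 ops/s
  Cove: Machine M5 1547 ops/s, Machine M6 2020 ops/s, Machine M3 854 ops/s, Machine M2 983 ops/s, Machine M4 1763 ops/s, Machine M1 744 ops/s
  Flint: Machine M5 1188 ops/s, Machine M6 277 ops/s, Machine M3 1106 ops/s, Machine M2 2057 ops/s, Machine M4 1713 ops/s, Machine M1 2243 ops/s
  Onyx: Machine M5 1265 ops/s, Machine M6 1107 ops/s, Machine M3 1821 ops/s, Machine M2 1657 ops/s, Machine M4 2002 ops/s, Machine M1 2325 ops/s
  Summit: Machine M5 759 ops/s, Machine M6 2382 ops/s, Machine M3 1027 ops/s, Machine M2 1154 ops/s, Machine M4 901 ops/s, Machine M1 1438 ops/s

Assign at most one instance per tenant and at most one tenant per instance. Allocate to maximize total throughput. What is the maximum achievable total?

Optimal: Quanta→Machine M3 (2026 ops/s), Talus→Machine M4 (1660 ops/s), Cove→Machine M5 (1547 ops/s), Flint→Machine M2 (2057 ops/s), Onyx→Machine M1 (2325 ops/s), Summit→Machine M6 (2382 ops/s) — total 2026+1660+1547+2057+2325+2382 = 11997 ops/s.
Next-best assignment: Quanta→Machine M2, Talus→Machine M4, Cove→Machine M5, Flint→Machine M1, Onyx→Machine M3, Summit→Machine M6 = 11608 ops/s.
Checked against all permutations: 11997 ops/s is optimal.

Maximum total: 11997 ops/s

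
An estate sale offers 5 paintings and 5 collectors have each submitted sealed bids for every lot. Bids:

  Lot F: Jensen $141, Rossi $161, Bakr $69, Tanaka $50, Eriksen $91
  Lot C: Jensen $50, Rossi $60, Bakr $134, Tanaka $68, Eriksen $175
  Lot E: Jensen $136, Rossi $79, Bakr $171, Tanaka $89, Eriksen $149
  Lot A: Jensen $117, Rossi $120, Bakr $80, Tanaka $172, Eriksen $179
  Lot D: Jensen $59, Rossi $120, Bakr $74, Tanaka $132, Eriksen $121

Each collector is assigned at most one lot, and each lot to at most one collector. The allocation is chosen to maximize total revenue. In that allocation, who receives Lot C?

Optimal: Jensen→Lot F ($141), Rossi→Lot D ($120), Bakr→Lot E ($171), Tanaka→Lot A ($172), Eriksen→Lot C ($175) — total 141+120+171+172+175 = $779.
Row-greedy (each collector in turn takes its best remaining lot) gives $739, worse by 40.
Next-best assignment: Jensen→Lot A, Rossi→Lot F, Bakr→Lot E, Tanaka→Lot D, Eriksen→Lot C = $756.
Every other assignment is strictly worse.
Eriksen's own top lot is Lot A ($179), but forcing Eriksen→Lot A and reassigning the rest optimally gives only $742 — worse by 37.

Eriksen receives Lot C.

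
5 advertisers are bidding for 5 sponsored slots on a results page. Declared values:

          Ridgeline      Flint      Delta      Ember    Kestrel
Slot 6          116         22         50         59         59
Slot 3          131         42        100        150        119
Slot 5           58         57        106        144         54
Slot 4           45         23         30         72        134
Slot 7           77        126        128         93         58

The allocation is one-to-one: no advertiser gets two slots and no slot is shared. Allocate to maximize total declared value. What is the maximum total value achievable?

This is the linear assignment problem.
Optimal: Ridgeline→Slot 6 ($116), Flint→Slot 7 ($126), Delta→Slot 5 ($106), Ember→Slot 3 ($150), Kestrel→Slot 4 ($134) — total 116+126+106+150+134 = $632.
Max-entry greedy (repeatedly take the single best remaining cell) gives $585, worse by 47.
Next-best assignment: Ridgeline→Slot 6, Flint→Slot 7, Delta→Slot 3, Ember→Slot 5, Kestrel→Slot 4 = $620.

Maximum total: $632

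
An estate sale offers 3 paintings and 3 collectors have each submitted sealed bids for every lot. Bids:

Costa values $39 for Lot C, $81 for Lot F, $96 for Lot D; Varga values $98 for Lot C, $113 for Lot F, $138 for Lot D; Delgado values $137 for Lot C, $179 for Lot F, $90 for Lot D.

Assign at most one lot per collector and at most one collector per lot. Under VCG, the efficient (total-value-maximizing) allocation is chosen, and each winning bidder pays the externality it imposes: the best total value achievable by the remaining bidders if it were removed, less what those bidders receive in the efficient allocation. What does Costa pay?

Efficient allocation: Costa→Lot D ($96), Varga→Lot C ($98), Delgado→Lot F ($179); total welfare W = $373.
Costa receives Lot D at value $96, so the others get W − 96 = $277.
Without Costa: best allocation of the remaining 2 bidders over all 3 lots is Varga→Lot D ($138), Delgado→Lot F ($179), total $317.
VCG payment = (others' best without Costa) − (others' welfare with Costa) = 317 − 277 = $40.

Costa pays $40.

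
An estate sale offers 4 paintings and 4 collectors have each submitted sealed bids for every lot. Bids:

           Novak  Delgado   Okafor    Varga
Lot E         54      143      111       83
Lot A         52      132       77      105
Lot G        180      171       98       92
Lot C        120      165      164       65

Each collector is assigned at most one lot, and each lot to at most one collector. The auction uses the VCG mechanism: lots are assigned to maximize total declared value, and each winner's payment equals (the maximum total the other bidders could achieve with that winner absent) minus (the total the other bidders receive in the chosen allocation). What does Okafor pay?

Okafor pays $22.

Efficient allocation: Novak→Lot G ($180), Delgado→Lot E ($143), Okafor→Lot C ($164), Varga→Lot A ($105); total welfare W = $592.
Okafor receives Lot C at value $164, so the others get W − 164 = $428.
Without Okafor: best allocation of the remaining 3 bidders over all 4 lots is Novak→Lot G ($180), Delgado→Lot C ($165), Varga→Lot A ($105), total $450.
VCG payment = (others' best without Okafor) − (others' welfare with Okafor) = 450 − 428 = $22.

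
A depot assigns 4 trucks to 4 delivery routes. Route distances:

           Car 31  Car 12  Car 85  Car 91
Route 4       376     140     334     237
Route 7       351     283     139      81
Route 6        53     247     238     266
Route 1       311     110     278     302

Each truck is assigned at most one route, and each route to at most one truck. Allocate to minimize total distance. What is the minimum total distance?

Optimal: Car 31→Route 6 (53 km), Car 12→Route 1 (110 km), Car 85→Route 7 (139 km), Car 91→Route 4 (237 km) — total 53+110+139+237 = 539 km.
Column-greedy (each route in turn goes to its cheapest remaining truck) gives 552 km, worse by 13.
Swapping Car 91↔Car 85 (Car 91→Route 7 81 km, Car 85→Route 4 334 km) adds 39.
Checked against all permutations: 539 km is optimal.

Min total: 539 km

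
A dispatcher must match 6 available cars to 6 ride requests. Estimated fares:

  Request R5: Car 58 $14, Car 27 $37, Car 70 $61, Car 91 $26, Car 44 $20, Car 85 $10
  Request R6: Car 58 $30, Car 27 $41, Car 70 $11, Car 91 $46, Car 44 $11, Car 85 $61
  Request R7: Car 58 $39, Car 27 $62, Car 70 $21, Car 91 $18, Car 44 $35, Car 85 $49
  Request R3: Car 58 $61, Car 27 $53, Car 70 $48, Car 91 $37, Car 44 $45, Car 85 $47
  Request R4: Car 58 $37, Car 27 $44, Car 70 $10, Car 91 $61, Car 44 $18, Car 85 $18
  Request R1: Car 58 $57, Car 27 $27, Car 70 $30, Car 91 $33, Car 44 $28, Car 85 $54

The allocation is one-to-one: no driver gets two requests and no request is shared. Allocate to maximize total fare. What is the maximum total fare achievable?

This is a one-to-one assignment (maximum-weight bipartite matching).
Optimal: Car 58→Request R1 ($57), Car 27→Request R7 ($62), Car 70→Request R5 ($61), Car 91→Request R4 ($61), Car 44→Request R3 ($45), Car 85→Request R6 ($61) — total 57+62+61+61+45+61 = $347.
Max-entry greedy (repeatedly take the single best remaining cell) gives $334, worse by 13.
Next-best assignment: Car 58→Request R3, Car 27→Request R7, Car 70→Request R5, Car 91→Request R4, Car 44→Request R1, Car 85→Request R6 = $334.
Swapping Car 70↔Car 85 (Car 70→Request R6 $11, Car 85→Request R5 $10) loses 101.
Checked against all permutations: $347 is optimal.

Max total: $347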